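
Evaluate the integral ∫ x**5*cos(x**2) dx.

x**4*sin(x**2)/2 + x**2*cos(x**2) - sin(x**2) + C

Let u = x², du = 2x dx; rewrite as (1/2)∫ u^2·cos(1u) du.
Now integrate by parts 2 times.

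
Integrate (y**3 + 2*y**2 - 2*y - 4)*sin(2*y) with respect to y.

Use integration by parts with u = y**3 + 2*y**2 - 2*y - 4, dv = sin(2*y) dy, so v = -cos(2*y)/2.
Apply parts 3 times (tabular method): alternate signs, differentiate u down to 0, integrate dv up.

-y**3*cos(2*y)/2 + 3*y**2*sin(2*y)/4 - y**2*cos(2*y) + y*sin(2*y) + 7*y*cos(2*y)/4 - 7*sin(2*y)/8 + 5*cos(2*y)/2 + C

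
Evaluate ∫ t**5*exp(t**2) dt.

Let u = t², du = 2t dt; rewrite as (1/2)∫ u^2·exp(1u) du.
Now integrate by parts 2 times.

(t**4 - 2*t**2 + 2)*exp(t**2)/2 + C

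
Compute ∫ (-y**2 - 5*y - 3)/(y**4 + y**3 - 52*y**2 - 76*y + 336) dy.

Factor the denominator: (y - 7)*(y - 2)*(y + 4)*(y + 6).
Partial-fraction decomposition: 9/(208*(y + 6)) + 1/(132*(y + 4)) + 17/(240*(y - 2)) - 87/(715*(y - 7)).
Integrate each term: A/(y−a) contributes A·log|y−a|.

-87*log(y - 7)/715 + 17*log(y - 2)/240 + log(y + 4)/132 + 9*log(y + 6)/208 + C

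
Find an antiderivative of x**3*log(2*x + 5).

Use integration by parts with u = log(2*x + 5), dv = x**3 dx.
Then du = 2/(2*x + 5) dx and v = x**4/4.

x**4*log(2*x + 5)/4 - x**4/16 + 5*x**3/24 - 25*x**2/32 + 125*x/32 - 625*log(2*x + 5)/64 + C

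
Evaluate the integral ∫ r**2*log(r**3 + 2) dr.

r**3*log(r**3 + 2)/3 - r**3/3 + 2*log(r**3 + 2)/3 + C

Let u = r**3 + 2, so du = (3*r**2) dr.
The integral becomes (1/3)·∫ log(u) du; integrate by parts with u′=log(u), dv′=du.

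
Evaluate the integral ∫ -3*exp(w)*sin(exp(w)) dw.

3*cos(exp(w)) + C

Let u = exp(w), so du = (exp(w)) dw.
Rewriting, the integral becomes -3·∫ sin(u) du = -3·-cos(u).
Substituting back, u = exp(w).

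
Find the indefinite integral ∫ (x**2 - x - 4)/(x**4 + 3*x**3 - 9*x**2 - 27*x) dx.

Factor the denominator: x*(x - 3)*(x + 3)**2.
Partial-fraction decomposition: -1/(6*(x + 3)) + 4/(9*(x + 3)**2) + 1/(54*(x - 3)) + 4/(27*x).
Integrate each term; A/(x−a) gives A·log|x−a|; A/(x−a)² gives −A/(x−a).

4*log(x)/27 + log(x - 3)/54 - log(x + 3)/6 - 4/(9*x + 27) + C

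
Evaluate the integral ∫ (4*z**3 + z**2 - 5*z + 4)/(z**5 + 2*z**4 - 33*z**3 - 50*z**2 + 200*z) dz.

log(z)/50 + 28*log(z - 5)/75 - 5*log(z - 2)/42 + log(z + 4) - 223*log(z + 5)/175 + C

Factor the denominator: z*(z - 5)*(z - 2)*(z + 4)*(z + 5).
Partial-fraction decomposition: -223/(175*(z + 5)) + 1/(z + 4) - 5/(42*(z - 2)) + 28/(75*(z - 5)) + 1/(50*z).
Integrate each term: A/(z−a) contributes A·log|z−a|.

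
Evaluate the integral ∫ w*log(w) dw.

Use integration by parts with u = log(w), dv = w dw.
Then du = 1/w dw and v = w**2/2.

w**2*log(w)/2 - w**2/4 + C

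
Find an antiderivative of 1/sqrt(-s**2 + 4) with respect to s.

asin(s/2) + C

Substitute s = 2·sin(θ), so ds = 2·cos(θ) dθ and the radical becomes sqrt(-s**2 + 4) = 2·cos(θ) by the Pythagorean identity.
Integrate the resulting trig expression in θ, then back-substitute θ = asin(s/2), sin(θ) = s/2, cos(θ) = sqrt(-s**2 + 4)/2 (absorbing any constant into C).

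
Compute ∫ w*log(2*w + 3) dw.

w**2*log(2*w + 3)/2 - w**2/4 + 3*w/4 - 9*log(2*w + 3)/8 + C

Use integration by parts with u = log(2*w + 3), dv = w dw.
Then du = 2/(2*w + 3) dw and v = w**2/2.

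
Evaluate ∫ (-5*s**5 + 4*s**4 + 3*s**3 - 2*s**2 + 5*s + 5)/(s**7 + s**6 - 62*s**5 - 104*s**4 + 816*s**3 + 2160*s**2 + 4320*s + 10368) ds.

Factor the denominator: (s - 6)**2*(s + 3)*(s + 4)*(s + 6)*(s**2 + 4).
Partial-fraction decomposition: -(71*s + 46)/(3200*(s**2 + 4)) + 43319/(34560*(s + 6)) - 1181/(800*(s + 4)) + 110/(243*(s + 3)) - 64597/(311040*(s - 6)) - 6617/(8640*(s - 6)**2).
Integrate each term; A/(s−a) gives A·log|s−a|; the (Bs+D)/(s²+p²) term gives a log and an atan.

-64597*log(s - 6)/311040 + 110*log(s + 3)/243 - 1181*log(s + 4)/800 + 43319*log(s + 6)/34560 - 71*log(s**2 + 4)/6400 - 23*atan(s/2)/3200 + 6617/(8640*s - 51840) + C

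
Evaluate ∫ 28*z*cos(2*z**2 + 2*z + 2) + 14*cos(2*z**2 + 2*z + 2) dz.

7*sin(2*z**2 + 2*z + 2) + C

Let u = 2*z**2 + 2*z + 2, so du = (4*z + 2) dz.
Rewriting, the integral becomes 7·∫ cos(u) du = 7·sin(u).
Substituting back, u = 2*z**2 + 2*z + 2.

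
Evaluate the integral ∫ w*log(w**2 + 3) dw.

w**2*log(w**2 + 3)/2 - w**2/2 + 3*log(w**2 + 3)/2 + C

Let u = w**2 + 3, so du = (2*w) dw.
The integral becomes (1/2)·∫ log(u) du; integrate by parts with u′=log(u), dv′=du.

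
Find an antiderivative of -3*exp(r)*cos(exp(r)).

Let u = exp(r), so du = (exp(r)) dr.
Rewriting, the integral becomes -3·∫ cos(u) du = -3·sin(u).
Substituting back, u = exp(r).

-3*sin(exp(r)) + C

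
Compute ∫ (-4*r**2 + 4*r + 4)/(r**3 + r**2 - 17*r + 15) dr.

Factor the denominator: (r - 3)*(r - 1)*(r + 5).
Partial-fraction decomposition: -29/(12*(r + 5)) - 1/(3*(r - 1)) - 5/(4*(r - 3)).
Integrate each term: A/(r−a) contributes A·log|r−a|.

-5*log(r - 3)/4 - log(r - 1)/3 - 29*log(r + 5)/12 + C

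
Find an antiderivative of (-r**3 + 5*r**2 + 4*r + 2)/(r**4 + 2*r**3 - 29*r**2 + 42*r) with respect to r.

Factor the denominator: r*(r - 3)*(r - 2)*(r + 7).
Partial-fraction decomposition: -281/(315*(r + 7)) - 11/(9*(r - 2)) + 16/(15*(r - 3)) + 1/(21*r).
Integrate each term: A/(r−a) contributes A·log|r−a|.

log(r)/21 + 16*log(r - 3)/15 - 11*log(r - 2)/9 - 281*log(r + 7)/315 + C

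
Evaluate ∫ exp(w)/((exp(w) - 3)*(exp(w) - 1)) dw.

log(exp(w) - 3)/2 - log(exp(w) - 1)/2 + C

Let u = e^w, du = e^w dw.
The integral becomes ∫ du/((u-1)(u-3)); decompose into partial fractions.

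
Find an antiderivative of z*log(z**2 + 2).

z**2*log(z**2 + 2)/2 - z**2/2 + log(z**2 + 2) + C

Let u = z**2 + 2, so du = (2*z) dz.
The integral becomes (1/2)·∫ log(u) du; integrate by parts with u′=log(u), dv′=du.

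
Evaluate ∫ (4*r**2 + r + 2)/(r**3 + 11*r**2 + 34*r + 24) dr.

log(r + 1)/3 - 31*log(r + 4)/3 + 14*log(r + 6) + C

Factor the denominator: (r + 1)*(r + 4)*(r + 6).
Partial-fraction decomposition: 14/(r + 6) - 31/(3*(r + 4)) + 1/(3*(r + 1)).
Integrate each term: A/(r−a) contributes A·log|r−a|.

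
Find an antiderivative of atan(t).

t*atan(t) - log(t**2 + 1)/2 + C

Use integration by parts with u = arctan(t), dv = dt.
Then du = 1/(t**2 + 1) dt.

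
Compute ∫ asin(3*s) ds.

Use integration by parts with u = arcsin(3*s), dv = ds.
Then du = 3/sqrt(-9*s**2 + 1) ds.

s*asin(3*s) + sqrt(-9*s**2 + 1)/3 + C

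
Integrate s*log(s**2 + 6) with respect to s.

s**2*log(s**2 + 6)/2 - s**2/2 + 3*log(s**2 + 6) + C

Let u = s**2 + 6, so du = (2*s) ds.
The integral becomes (1/2)·∫ log(u) du; integrate by parts with u′=log(u), dv′=du.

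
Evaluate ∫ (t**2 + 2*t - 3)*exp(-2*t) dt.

(-2*t**2 - 6*t + 3)*exp(-2*t)/4 + C

Use integration by parts with u = t**2 + 2*t - 3, dv = exp(-2*t) dt, so v = -exp(-2*t)/2.
Apply parts 2 times (tabular method): alternate signs, differentiate u down to 0, integrate dv up.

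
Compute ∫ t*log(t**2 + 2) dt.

Let u = t**2 + 2, so du = (2*t) dt.
The integral becomes (1/2)·∫ log(u) du; integrate by parts with u′=log(u), dv′=du.

t**2*log(t**2 + 2)/2 - t**2/2 + log(t**2 + 2) + C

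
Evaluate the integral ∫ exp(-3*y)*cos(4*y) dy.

Let I denote the integral. Integrate by parts with u = cos(4*y), dv = exp(-3*y) dy, so v = -exp(-3*y)/3: I = -exp(-3*y)*cos(4*y)/3 − (4/3)·∫ exp(-3*y)*sin(4*y) dy.
Apply parts again with u = sin(4*y), dv = exp(-3*y) dy: ∫ exp(-3*y)*sin(4*y) dy = -exp(-3*y)*sin(4*y)/3 + (4/3)·I. Substituting back brings back I: I = 4*exp(-3*y)*sin(4*y)/9 - exp(-3*y)*cos(4*y)/3 − (16/9)·I.
Solving for I: (1 + 16/9)·I equals the remaining terms, so I = (9/25)·(4*exp(-3*y)*sin(4*y)/9 - exp(-3*y)*cos(4*y)/3).

4*exp(-3*y)*sin(4*y)/25 - 3*exp(-3*y)*cos(4*y)/25 + C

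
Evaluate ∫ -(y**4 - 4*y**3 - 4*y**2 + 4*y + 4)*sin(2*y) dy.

y**4*cos(2*y)/2 - y**3*sin(2*y) - 2*y**3*cos(2*y) + 3*y**2*sin(2*y) - 7*y**2*cos(2*y)/2 + 7*y*sin(2*y)/2 + 5*y*cos(2*y) - 5*sin(2*y)/2 + 15*cos(2*y)/4 + C

Use integration by parts with u = y**4 - 4*y**3 - 4*y**2 + 4*y + 4, dv = -sin(2*y) dy, so v = cos(2*y)/2.
Apply parts 4 times (tabular method): alternate signs, differentiate u down to 0, integrate dv up.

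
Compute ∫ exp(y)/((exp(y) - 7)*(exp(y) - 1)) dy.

Let u = e^y, du = e^y dy.
The integral becomes ∫ du/((u-1)(u-7)); decompose into partial fractions.

log(exp(y) - 7)/6 - log(exp(y) - 1)/6 + C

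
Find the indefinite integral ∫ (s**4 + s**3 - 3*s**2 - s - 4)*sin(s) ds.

-s**4*cos(s) + 4*s**3*sin(s) - s**3*cos(s) + 3*s**2*sin(s) + 15*s**2*cos(s) - 30*s*sin(s) + 7*s*cos(s) - 7*sin(s) - 26*cos(s) + C

Use integration by parts with u = s**4 + s**3 - 3*s**2 - s - 4, dv = sin(s) ds, so v = -cos(s).
Apply parts 4 times (tabular method): alternate signs, differentiate u down to 0, integrate dv up.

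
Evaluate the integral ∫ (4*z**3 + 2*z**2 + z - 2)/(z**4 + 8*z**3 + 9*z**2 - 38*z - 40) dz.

20*log(z - 2)/63 + 5*log(z + 1)/36 - 115*log(z + 4)/9 + 457*log(z + 5)/28 + C

Factor the denominator: (z - 2)*(z + 1)*(z + 4)*(z + 5).
Partial-fraction decomposition: 457/(28*(z + 5)) - 115/(9*(z + 4)) + 5/(36*(z + 1)) + 20/(63*(z - 2)).
Integrate each term: A/(z−a) contributes A·log|z−a|.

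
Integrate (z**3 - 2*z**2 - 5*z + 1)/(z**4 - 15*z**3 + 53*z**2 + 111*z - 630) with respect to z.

Factor the denominator: (z - 7)*(z - 6)*(z - 5)*(z + 3).
Partial-fraction decomposition: 29/(720*(z + 3)) + 51/(16*(z - 5)) - 115/(9*(z - 6)) + 211/(20*(z - 7)).
Integrate each term: A/(z−a) contributes A·log|z−a|.

211*log(z - 7)/20 - 115*log(z - 6)/9 + 51*log(z - 5)/16 + 29*log(z + 3)/720 + C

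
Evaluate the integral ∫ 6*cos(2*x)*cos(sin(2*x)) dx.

Let u = sin(2*x), so du = (2*cos(2*x)) dx.
Rewriting, the integral becomes 3·∫ cos(u) du = 3·sin(u).
Substituting back, u = sin(2*x).

3*sin(sin(2*x)) + C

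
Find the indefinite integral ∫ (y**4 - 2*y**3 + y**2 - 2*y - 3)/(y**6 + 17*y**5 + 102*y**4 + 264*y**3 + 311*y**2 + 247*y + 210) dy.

37*log(y + 2)/75 - 147*log(y + 3)/80 + 907*log(y + 5)/312 - 3147*log(y + 7)/2000 + 69*log(y**2 + 1)/13000 - 33*atan(y)/6500 + C

Factor the denominator: (y + 2)*(y + 3)*(y + 5)*(y + 7)*(y**2 + 1).
Partial-fraction decomposition: 3*(23*y - 11)/(6500*(y**2 + 1)) - 3147/(2000*(y + 7)) + 907/(312*(y + 5)) - 147/(80*(y + 3)) + 37/(75*(y + 2)).
Integrate each term; A/(y−a) gives A·log|y−a|; the (By+D)/(y²+p²) term gives a log and an atan.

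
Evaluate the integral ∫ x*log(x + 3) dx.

x**2*log(x + 3)/2 - x**2/4 + 3*x/2 - 9*log(x + 3)/2 + C

Use integration by parts with u = log(x + 3), dv = x dx.
Then du = 1/(x + 3) dx and v = x**2/2.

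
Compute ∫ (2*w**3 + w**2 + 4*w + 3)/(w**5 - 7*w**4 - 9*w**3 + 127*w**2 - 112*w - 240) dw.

149*log(w - 5)/54 - 163*log(w - 4)/40 + 39*log(w - 3)/28 + log(w + 1)/180 - 125*log(w + 4)/1512 + C

Factor the denominator: (w - 5)*(w - 4)*(w - 3)*(w + 1)*(w + 4).
Partial-fraction decomposition: -125/(1512*(w + 4)) + 1/(180*(w + 1)) + 39/(28*(w - 3)) - 163/(40*(w - 4)) + 149/(54*(w - 5)).
Integrate each term: A/(w−a) contributes A·log|w−a|.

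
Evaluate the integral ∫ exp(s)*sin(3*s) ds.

Let I denote the integral. Integrate by parts with u = sin(3*s), dv = exp(s) ds, so v = exp(s): I = exp(s)*sin(3*s) − 3·∫ exp(s)*cos(3*s) ds.
Apply parts again with u = cos(3*s), dv = exp(s) ds: ∫ exp(s)*cos(3*s) ds = exp(s)*cos(3*s) + 3·I. Substituting back brings back I: I = exp(s)*sin(3*s) - 3*exp(s)*cos(3*s) − 9·I.
Solving for I: (1 + 9)·I equals the remaining terms, so I = (1/10)·(exp(s)*sin(3*s) - 3*exp(s)*cos(3*s)).

exp(s)*sin(3*s)/10 - 3*exp(s)*cos(3*s)/10 + C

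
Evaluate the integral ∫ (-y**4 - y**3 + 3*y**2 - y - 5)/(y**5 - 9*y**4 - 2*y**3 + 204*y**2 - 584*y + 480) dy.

-1415*log(y - 6)/352 + 281*log(y - 4)/72 - 1247*log(y - 2)/1568 - 425*log(y + 5)/4851 + 19/(56*y - 112) + C

Factor the denominator: (y - 6)*(y - 4)*(y - 2)**2*(y + 5).
Partial-fraction decomposition: -425/(4851*(y + 5)) - 1247/(1568*(y - 2)) - 19/(56*(y - 2)**2) + 281/(72*(y - 4)) - 1415/(352*(y - 6)).
Integrate each term; A/(y−a) gives A·log|y−a|; A/(y−a)² gives −A/(y−a).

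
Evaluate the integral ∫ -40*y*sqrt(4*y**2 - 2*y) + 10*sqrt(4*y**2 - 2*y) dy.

Let u = 4*y**2 - 2*y, so du = (8*y - 2) dy.
Rewriting, the integral becomes -5·∫ √u du = -5·(2/3)u^(3/2).
Substituting back, u = 4*y**2 - 2*y.

-10*(4*y**2 - 2*y)**(3/2)/3 + C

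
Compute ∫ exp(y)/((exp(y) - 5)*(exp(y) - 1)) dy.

log(exp(y) - 5)/4 - log(exp(y) - 1)/4 + C

Let u = e^y, du = e^y dy.
The integral becomes ∫ du/((u-1)(u-5)); decompose into partial fractions.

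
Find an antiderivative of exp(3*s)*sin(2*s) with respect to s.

3*exp(3*s)*sin(2*s)/13 - 2*exp(3*s)*cos(2*s)/13 + C

Let I denote the integral. Integrate by parts with u = sin(2*s), dv = exp(3*s) ds, so v = exp(3*s)/3: I = exp(3*s)*sin(2*s)/3 − (2/3)·∫ exp(3*s)*cos(2*s) ds.
Apply parts again with u = cos(2*s), dv = exp(3*s) ds: ∫ exp(3*s)*cos(2*s) ds = exp(3*s)*cos(2*s)/3 + (2/3)·I. Substituting back brings back I: I = exp(3*s)*sin(2*s)/3 - 2*exp(3*s)*cos(2*s)/9 − (4/9)·I.
Solving for I: (1 + 4/9)·I equals the remaining terms, so I = (9/13)·(exp(3*s)*sin(2*s)/3 - 2*exp(3*s)*cos(2*s)/9).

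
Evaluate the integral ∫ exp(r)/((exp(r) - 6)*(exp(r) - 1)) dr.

Let u = e^r, du = e^r dr.
The integral becomes ∫ du/((u-6)(u-1)); decompose into partial fractions.

log(exp(r) - 6)/5 - log(exp(r) - 1)/5 + C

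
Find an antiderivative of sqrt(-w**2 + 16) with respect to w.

w*sqrt(-w**2 + 16)/2 + 8*asin(w/4) + C

Substitute w = 4·sin(θ), so dw = 4·cos(θ) dθ and the radical becomes sqrt(-w**2 + 16) = 4·cos(θ) by the Pythagorean identity.
Integrate the resulting trig expression in θ, then back-substitute θ = asin(w/4), sin(θ) = w/4, cos(θ) = sqrt(-w**2 + 16)/4 (absorbing any constant into C).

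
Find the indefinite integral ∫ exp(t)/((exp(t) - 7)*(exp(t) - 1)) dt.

Let u = e^t, du = e^t dt.
The integral becomes ∫ du/((u-1)(u-7)); decompose into partial fractions.

log(exp(t) - 7)/6 - log(exp(t) - 1)/6 + C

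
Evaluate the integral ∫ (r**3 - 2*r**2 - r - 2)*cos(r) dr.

r**3*sin(r) - 2*r**2*sin(r) + 3*r**2*cos(r) - 7*r*sin(r) - 4*r*cos(r) + 2*sin(r) - 7*cos(r) + C

Use integration by parts with u = r**3 - 2*r**2 - r - 2, dv = cos(r) dr, so v = sin(r).
Apply parts 3 times (tabular method): alternate signs, differentiate u down to 0, integrate dv up.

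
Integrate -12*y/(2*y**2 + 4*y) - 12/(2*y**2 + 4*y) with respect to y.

-3*log(2*y**2 + 4*y) + C

Let u = 2*y**2 + 4*y, so du = (4*y + 4) dy.
Rewriting, the integral becomes -3·∫ 1/u du = -3·log(u).
Substituting back, u = 2*y**2 + 4*y.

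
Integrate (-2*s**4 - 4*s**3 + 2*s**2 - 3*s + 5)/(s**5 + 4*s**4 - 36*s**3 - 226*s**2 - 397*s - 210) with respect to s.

Factor the denominator: (s - 7)*(s + 1)*(s + 2)*(s + 3)*(s + 5).
Partial-fraction decomposition: -85/(36*(s + 5)) + 11/(20*(s + 3)) + 19/(27*(s + 2)) - 3/(16*(s + 1)) - 1523/(2160*(s - 7)).
Integrate each term: A/(s−a) contributes A·log|s−a|.

-1523*log(s - 7)/2160 - 3*log(s + 1)/16 + 19*log(s + 2)/27 + 11*log(s + 3)/20 - 85*log(s + 5)/36 + C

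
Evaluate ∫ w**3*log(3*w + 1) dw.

Use integration by parts with u = log(3*w + 1), dv = w**3 dw.
Then du = 3/(3*w + 1) dw and v = w**4/4.

w**4*log(3*w + 1)/4 - w**4/16 + w**3/36 - w**2/72 + w/108 - log(3*w + 1)/324 + C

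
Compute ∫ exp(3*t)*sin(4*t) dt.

3*exp(3*t)*sin(4*t)/25 - 4*exp(3*t)*cos(4*t)/25 + C

Let I denote the integral. Integrate by parts with u = sin(4*t), dv = exp(3*t) dt, so v = exp(3*t)/3: I = exp(3*t)*sin(4*t)/3 − (4/3)·∫ exp(3*t)*cos(4*t) dt.
Apply parts again with u = cos(4*t), dv = exp(3*t) dt: ∫ exp(3*t)*cos(4*t) dt = exp(3*t)*cos(4*t)/3 + (4/3)·I. Substituting back brings back I: I = exp(3*t)*sin(4*t)/3 - 4*exp(3*t)*cos(4*t)/9 − (16/9)·I.
Solving for I: (1 + 16/9)·I equals the remaining terms, so I = (9/25)·(exp(3*t)*sin(4*t)/3 - 4*exp(3*t)*cos(4*t)/9).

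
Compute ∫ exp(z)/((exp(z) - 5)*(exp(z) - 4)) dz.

Let u = e^z, du = e^z dz.
The integral becomes ∫ du/((u-5)(u-4)); decompose into partial fractions.

log(exp(z) - 5) - log(exp(z) - 4) + C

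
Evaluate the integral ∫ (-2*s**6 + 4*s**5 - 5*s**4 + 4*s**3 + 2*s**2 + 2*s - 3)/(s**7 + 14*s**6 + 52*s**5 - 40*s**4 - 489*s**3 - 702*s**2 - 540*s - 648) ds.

-127*log(s - 3)/4050 + 367*log(s + 2)/400 - 163*log(s + 3)/30 + 4534529*log(s + 6)/1774224 - 147*log(s**2 + 1)/34225 + 173*atan(s)/34225 - 43901/(1332*s + 7992) + C

Factor the denominator: (s - 3)*(s + 2)*(s + 3)*(s + 6)**2*(s**2 + 1).
Partial-fraction decomposition: -(294*s - 173)/(34225*(s**2 + 1)) + 4534529/(1774224*(s + 6)) + 43901/(1332*(s + 6)**2) - 163/(30*(s + 3)) + 367/(400*(s + 2)) - 127/(4050*(s - 3)).
Integrate each term; A/(s−a) gives A·log|s−a|; the (Bs+D)/(s²+p²) term gives a log and an atan.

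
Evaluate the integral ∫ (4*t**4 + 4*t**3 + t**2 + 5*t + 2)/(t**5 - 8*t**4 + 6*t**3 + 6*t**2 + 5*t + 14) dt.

Factor the denominator: (t - 7)*(t - 2)*(t + 1)*(t**2 + 1).
Partial-fraction decomposition: (t + 57)/(250*(t**2 + 1)) - 1/(24*(t + 1)) - 112/(75*(t - 2)) + 5531/(1000*(t - 7)).
Integrate each term; A/(t−a) gives A·log|t−a|; the (Bt+D)/(t²+p²) term gives a log and an atan.

5531*log(t - 7)/1000 - 112*log(t - 2)/75 - log(t + 1)/24 + log(t**2 + 1)/500 + 57*atan(t)/250 + C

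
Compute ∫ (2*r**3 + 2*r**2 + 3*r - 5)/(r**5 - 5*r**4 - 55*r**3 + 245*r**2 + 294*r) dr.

-5*log(r)/294 + 50*log(r - 7)/49 - 517*log(r - 6)/546 + log(r + 1)/42 - 307*log(r + 7)/3822 + C

Factor the denominator: r*(r - 7)*(r - 6)*(r + 1)*(r + 7).
Partial-fraction decomposition: -307/(3822*(r + 7)) + 1/(42*(r + 1)) - 517/(546*(r - 6)) + 50/(49*(r - 7)) - 5/(294*r).
Integrate each term: A/(r−a) contributes A·log|r−a|.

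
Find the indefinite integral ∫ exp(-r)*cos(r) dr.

exp(-r)*sin(r)/2 - exp(-r)*cos(r)/2 + C

Let I denote the integral. Integrate by parts with u = cos(r), dv = exp(-r) dr, so v = -exp(-r): I = -exp(-r)*cos(r) − ∫ exp(-r)*sin(r) dr.
Apply parts again with u = sin(r), dv = exp(-r) dr: ∫ exp(-r)*sin(r) dr = -exp(-r)*sin(r) + I. Substituting back brings back I: I = exp(-r)*sin(r) - exp(-r)*cos(r) − I.
Solving for I: (1 + 1)·I equals the remaining terms, so I = (1/2)·(exp(-r)*sin(r) - exp(-r)*cos(r)).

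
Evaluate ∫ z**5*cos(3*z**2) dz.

z**4*sin(3*z**2)/6 + z**2*cos(3*z**2)/9 - sin(3*z**2)/27 + C

Let u = z², du = 2z dz; rewrite as (1/2)∫ u^2·cos(3u) du.
Now integrate by parts 2 times.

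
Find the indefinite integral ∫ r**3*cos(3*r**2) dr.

r**2*sin(3*r**2)/6 + cos(3*r**2)/18 + C

Let u = r², du = 2r dr; rewrite as (1/2)∫ u^1·cos(3u) du.
Now integrate by parts 1 time.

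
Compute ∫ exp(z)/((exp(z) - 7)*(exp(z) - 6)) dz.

log(exp(z) - 7) - log(exp(z) - 6) + C

Let u = e^z, du = e^z dz.
The integral becomes ∫ du/((u-7)(u-6)); decompose into partial fractions.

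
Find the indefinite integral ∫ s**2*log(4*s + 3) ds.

s**3*log(4*s + 3)/3 - s**3/9 + s**2/8 - 3*s/16 + 9*log(4*s + 3)/64 + C

Use integration by parts with u = log(4*s + 3), dv = s**2 ds.
Then du = 4/(4*s + 3) ds and v = s**3/3.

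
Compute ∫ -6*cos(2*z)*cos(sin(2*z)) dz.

Let u = sin(2*z), so du = (2*cos(2*z)) dz.
Rewriting, the integral becomes -3·∫ cos(u) du = -3·sin(u).
Substituting back, u = sin(2*z).

-3*sin(sin(2*z)) + C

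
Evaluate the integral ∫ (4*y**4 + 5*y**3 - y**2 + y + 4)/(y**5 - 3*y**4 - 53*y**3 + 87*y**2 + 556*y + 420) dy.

11281*log(y - 7)/1872 - 3109*log(y - 5)/924 + log(y + 1)/240 - 11*log(y + 2)/126 + 2033*log(y + 6)/1430 + C

Factor the denominator: (y - 7)*(y - 5)*(y + 1)*(y + 2)*(y + 6).
Partial-fraction decomposition: 2033/(1430*(y + 6)) - 11/(126*(y + 2)) + 1/(240*(y + 1)) - 3109/(924*(y - 5)) + 11281/(1872*(y - 7)).
Integrate each term: A/(y−a) contributes A·log|y−a|.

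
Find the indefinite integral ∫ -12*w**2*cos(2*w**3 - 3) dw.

-2*sin(2*w**3 - 3) + C

Let u = 2*w**3 - 3, so du = (6*w**2) dw.
Rewriting, the integral becomes -2·∫ cos(u) du = -2·sin(u).
Substituting back, u = 2*w**3 - 3.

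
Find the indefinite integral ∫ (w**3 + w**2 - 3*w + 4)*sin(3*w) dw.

-w**3*cos(3*w)/3 + w**2*sin(3*w)/3 - w**2*cos(3*w)/3 + 2*w*sin(3*w)/9 + 11*w*cos(3*w)/9 - 11*sin(3*w)/27 - 34*cos(3*w)/27 + C

Use integration by parts with u = w**3 + w**2 - 3*w + 4, dv = sin(3*w) dw, so v = -cos(3*w)/3.
Apply parts 3 times (tabular method): alternate signs, differentiate u down to 0, integrate dv up.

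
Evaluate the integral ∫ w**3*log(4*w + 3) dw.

w**4*log(4*w + 3)/4 - w**4/16 + w**3/16 - 9*w**2/128 + 27*w/256 - 81*log(4*w + 3)/1024 + C

Use integration by parts with u = log(4*w + 3), dv = w**3 dw.
Then du = 4/(4*w + 3) dw and v = w**4/4.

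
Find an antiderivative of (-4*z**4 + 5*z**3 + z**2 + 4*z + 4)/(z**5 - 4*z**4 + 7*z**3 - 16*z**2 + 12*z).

Factor the denominator: z*(z - 3)*(z - 1)*(z**2 + 4).
Partial-fraction decomposition: -16*(z + 3)/(13*(z**2 + 4)) - 1/(z - 1) - 82/(39*(z - 3)) + 1/(3*z).
Integrate each term; A/(z−a) gives A·log|z−a|; the (Bz+D)/(z²+p²) term gives a log and an atan.

log(z)/3 - 82*log(z - 3)/39 - log(z - 1) - 8*log(z**2 + 4)/13 - 24*atan(z/2)/13 + C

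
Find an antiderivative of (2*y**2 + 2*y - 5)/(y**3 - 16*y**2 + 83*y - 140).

Factor the denominator: (y - 7)*(y - 5)*(y - 4).
Partial-fraction decomposition: 35/(3*(y - 4)) - 55/(2*(y - 5)) + 107/(6*(y - 7)).
Integrate each term: A/(y−a) contributes A·log|y−a|.

107*log(y - 7)/6 - 55*log(y - 5)/2 + 35*log(y - 4)/3 + C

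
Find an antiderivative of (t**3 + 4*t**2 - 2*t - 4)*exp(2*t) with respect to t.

(4*t**3 + 10*t**2 - 18*t - 7)*exp(2*t)/8 + C

Use integration by parts with u = t**3 + 4*t**2 - 2*t - 4, dv = exp(2*t) dt, so v = exp(2*t)/2.
Apply parts 3 times (tabular method): alternate signs, differentiate u down to 0, integrate dv up.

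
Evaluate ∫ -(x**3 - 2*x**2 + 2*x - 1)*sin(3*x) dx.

x**3*cos(3*x)/3 - x**2*sin(3*x)/3 - 2*x**2*cos(3*x)/3 + 4*x*sin(3*x)/9 + 4*x*cos(3*x)/9 - 4*sin(3*x)/27 - 5*cos(3*x)/27 + C

Use integration by parts with u = x**3 - 2*x**2 + 2*x - 1, dv = -sin(3*x) dx, so v = cos(3*x)/3.
Apply parts 3 times (tabular method): alternate signs, differentiate u down to 0, integrate dv up.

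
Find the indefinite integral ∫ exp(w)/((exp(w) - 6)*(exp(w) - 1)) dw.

log(exp(w) - 6)/5 - log(exp(w) - 1)/5 + C

Let u = e^w, du = e^w dw.
The integral becomes ∫ du/((u-6)(u-1)); decompose into partial fractions.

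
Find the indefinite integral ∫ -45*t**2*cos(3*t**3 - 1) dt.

Let u = 3*t**3 - 1, so du = (9*t**2) dt.
Rewriting, the integral becomes -5·∫ cos(u) du = -5·sin(u).
Substituting back, u = 3*t**3 - 1.

-5*sin(3*t**3 - 1) + C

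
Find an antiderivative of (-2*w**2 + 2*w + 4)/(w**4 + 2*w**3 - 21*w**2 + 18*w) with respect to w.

Factor the denominator: w*(w - 3)*(w - 1)*(w + 6).
Partial-fraction decomposition: 40/(189*(w + 6)) - 2/(7*(w - 1)) - 4/(27*(w - 3)) + 2/(9*w).
Integrate each term: A/(w−a) contributes A·log|w−a|.

2*log(w)/9 - 4*log(w - 3)/27 - 2*log(w - 1)/7 + 40*log(w + 6)/189 + C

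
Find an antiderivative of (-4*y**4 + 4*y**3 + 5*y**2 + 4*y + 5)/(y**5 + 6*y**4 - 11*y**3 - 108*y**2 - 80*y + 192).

-667*log(y - 4)/1344 - 7*log(y - 1)/150 - 197*log(y + 3)/14 + 16983*log(y + 4)/1600 - 1211/(40*y + 160) + C

Factor the denominator: (y - 4)*(y - 1)*(y + 3)*(y + 4)**2.
Partial-fraction decomposition: 16983/(1600*(y + 4)) + 1211/(40*(y + 4)**2) - 197/(14*(y + 3)) - 7/(150*(y - 1)) - 667/(1344*(y - 4)).
Integrate each term; A/(y−a) gives A·log|y−a|; A/(y−a)² gives −A/(y−a).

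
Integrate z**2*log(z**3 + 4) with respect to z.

Let u = z**3 + 4, so du = (3*z**2) dz.
The integral becomes (1/3)·∫ log(u) du; integrate by parts with u′=log(u), dv′=du.

z**3*log(z**3 + 4)/3 - z**3/3 + 4*log(z**3 + 4)/3 + C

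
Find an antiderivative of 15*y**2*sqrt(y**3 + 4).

10*(y**3 + 4)**(3/2)/3 + C

Let u = y**3 + 4, so du = (3*y**2) dy.
Rewriting, the integral becomes 5·∫ √u du = 5·(2/3)u^(3/2).
Substituting back, u = y**3 + 4.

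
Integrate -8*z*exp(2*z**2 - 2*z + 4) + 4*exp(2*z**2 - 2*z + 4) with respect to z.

-2*exp(2*z**2 - 2*z + 4) + C

Let u = 2*z**2 - 2*z + 4, so du = (4*z - 2) dz.
Rewriting, the integral becomes -2·∫ e^u du = -2·e^u.
Substituting back, u = 2*z**2 - 2*z + 4.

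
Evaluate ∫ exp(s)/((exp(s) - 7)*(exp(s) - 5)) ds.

log(exp(s) - 7)/2 - log(exp(s) - 5)/2 + C

Let u = e^s, du = e^s ds.
The integral becomes ∫ du/((u-5)(u-7)); decompose into partial fractions.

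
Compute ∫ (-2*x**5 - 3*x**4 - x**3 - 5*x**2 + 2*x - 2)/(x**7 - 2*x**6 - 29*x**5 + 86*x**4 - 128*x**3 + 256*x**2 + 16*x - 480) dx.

-2789*log(x - 5)/5742 + 799*log(x - 2)/2304 + log(x + 1)/150 + 5843*log(x + 6)/70400 + 1143*log(x**2 + 4)/46400 + atan(x/2)/23200 - 23/(96*x - 192) + C

Factor the denominator: (x - 5)*(x - 2)**2*(x + 1)*(x + 6)*(x**2 + 4).
Partial-fraction decomposition: (1143*x + 2)/(23200*(x**2 + 4)) + 5843/(70400*(x + 6)) + 1/(150*(x + 1)) + 799/(2304*(x - 2)) + 23/(96*(x - 2)**2) - 2789/(5742*(x - 5)).
Integrate each term; A/(x−a) gives A·log|x−a|; the (Bx+D)/(x²+p²) term gives a log and an atan.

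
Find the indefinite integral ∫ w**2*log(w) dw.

Use integration by parts with u = log(w), dv = w**2 dw.
Then du = 1/w dw and v = w**3/3.

w**3*log(w)/3 - w**3/9 + C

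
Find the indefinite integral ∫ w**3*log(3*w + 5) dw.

w**4*log(3*w + 5)/4 - w**4/16 + 5*w**3/36 - 25*w**2/72 + 125*w/108 - 625*log(3*w + 5)/324 + C

Use integration by parts with u = log(3*w + 5), dv = w**3 dw.
Then du = 3/(3*w + 5) dw and v = w**4/4.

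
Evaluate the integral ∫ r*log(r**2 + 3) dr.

r**2*log(r**2 + 3)/2 - r**2/2 + 3*log(r**2 + 3)/2 + C

Let u = r**2 + 3, so du = (2*r) dr.
The integral becomes (1/2)·∫ log(u) du; integrate by parts with u′=log(u), dv′=du.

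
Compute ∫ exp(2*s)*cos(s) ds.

Let I denote the integral. Integrate by parts with u = cos(s), dv = exp(2*s) ds, so v = exp(2*s)/2: I = exp(2*s)*cos(s)/2 + (1/2)·∫ exp(2*s)*sin(s) ds.
Apply parts again with u = sin(s), dv = exp(2*s) ds: ∫ exp(2*s)*sin(s) ds = exp(2*s)*sin(s)/2 − (1/2)·I. Substituting back brings back I: I = exp(2*s)*sin(s)/4 + exp(2*s)*cos(s)/2 − (1/4)·I.
Solving for I: (1 + 1/4)·I equals the remaining terms, so I = (4/5)·(exp(2*s)*sin(s)/4 + exp(2*s)*cos(s)/2).

exp(2*s)*sin(s)/5 + 2*exp(2*s)*cos(s)/5 + C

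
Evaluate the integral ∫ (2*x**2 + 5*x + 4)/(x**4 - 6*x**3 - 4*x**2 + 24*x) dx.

Factor the denominator: x*(x - 6)*(x - 2)*(x + 2).
Partial-fraction decomposition: -1/(32*(x + 2)) - 11/(16*(x - 2)) + 53/(96*(x - 6)) + 1/(6*x).
Integrate each term: A/(x−a) contributes A·log|x−a|.

log(x)/6 + 53*log(x - 6)/96 - 11*log(x - 2)/16 - log(x + 2)/32 + C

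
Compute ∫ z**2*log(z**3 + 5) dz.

z**3*log(z**3 + 5)/3 - z**3/3 + 5*log(z**3 + 5)/3 + C

Let u = z**3 + 5, so du = (3*z**2) dz.
The integral becomes (1/3)·∫ log(u) du; integrate by parts with u′=log(u), dv′=du.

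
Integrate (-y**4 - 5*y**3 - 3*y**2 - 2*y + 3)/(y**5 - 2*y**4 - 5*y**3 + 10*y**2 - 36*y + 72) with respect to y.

Factor the denominator: (y - 3)*(y - 2)*(y + 3)*(y**2 + 4).
Partial-fraction decomposition: (35*y - 74)/(104*(y**2 + 4)) + 6/(65*(y + 3)) + 69/(40*(y - 2)) - 41/(13*(y - 3)).
Integrate each term; A/(y−a) gives A·log|y−a|; the (By+D)/(y²+p²) term gives a log and an atan.

-41*log(y - 3)/13 + 69*log(y - 2)/40 + 6*log(y + 3)/65 + 35*log(y**2 + 4)/208 - 37*atan(y/2)/104 + C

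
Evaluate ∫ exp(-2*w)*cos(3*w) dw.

Let I denote the integral. Integrate by parts with u = cos(3*w), dv = exp(-2*w) dw, so v = -exp(-2*w)/2: I = -exp(-2*w)*cos(3*w)/2 − (3/2)·∫ exp(-2*w)*sin(3*w) dw.
Apply parts again with u = sin(3*w), dv = exp(-2*w) dw: ∫ exp(-2*w)*sin(3*w) dw = -exp(-2*w)*sin(3*w)/2 + (3/2)·I. Substituting back brings back I: I = 3*exp(-2*w)*sin(3*w)/4 - exp(-2*w)*cos(3*w)/2 − (9/4)·I.
Solving for I: (1 + 9/4)·I equals the remaining terms, so I = (4/13)·(3*exp(-2*w)*sin(3*w)/4 - exp(-2*w)*cos(3*w)/2).

3*exp(-2*w)*sin(3*w)/13 - 2*exp(-2*w)*cos(3*w)/13 + C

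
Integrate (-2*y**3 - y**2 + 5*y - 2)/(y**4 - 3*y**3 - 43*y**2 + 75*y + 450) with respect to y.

-40*log(y - 6)/9 + 63*log(y - 5)/20 + 7*log(y + 3)/36 - 9*log(y + 5)/10 + C

Factor the denominator: (y - 6)*(y - 5)*(y + 3)*(y + 5).
Partial-fraction decomposition: -9/(10*(y + 5)) + 7/(36*(y + 3)) + 63/(20*(y - 5)) - 40/(9*(y - 6)).
Integrate each term: A/(y−a) contributes A·log|y−a|.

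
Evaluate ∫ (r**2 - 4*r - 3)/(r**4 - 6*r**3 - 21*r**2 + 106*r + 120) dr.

Factor the denominator: (r - 6)*(r - 5)*(r + 1)*(r + 4).
Partial-fraction decomposition: -29/(270*(r + 4)) + 1/(63*(r + 1)) - 1/(27*(r - 5)) + 9/(70*(r - 6)).
Integrate each term: A/(r−a) contributes A·log|r−a|.

9*log(r - 6)/70 - log(r - 5)/27 + log(r + 1)/63 - 29*log(r + 4)/270 + C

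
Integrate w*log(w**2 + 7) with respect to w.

w**2*log(w**2 + 7)/2 - w**2/2 + 7*log(w**2 + 7)/2 + C

Let u = w**2 + 7, so du = (2*w) dw.
The integral becomes (1/2)·∫ log(u) du; integrate by parts with u′=log(u), dv′=du.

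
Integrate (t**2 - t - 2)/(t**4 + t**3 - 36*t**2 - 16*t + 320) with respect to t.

Factor the denominator: (t - 4)**2*(t + 4)*(t + 5).
Partial-fraction decomposition: -28/(81*(t + 5)) + 9/(32*(t + 4)) + 167/(2592*(t - 4)) + 5/(36*(t - 4)**2).
Integrate each term; A/(t−a) gives A·log|t−a|; A/(t−a)² gives −A/(t−a).

167*log(t - 4)/2592 + 9*log(t + 4)/32 - 28*log(t + 5)/81 - 5/(36*t - 144) + C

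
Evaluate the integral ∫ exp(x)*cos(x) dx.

exp(x)*sin(x)/2 + exp(x)*cos(x)/2 + C

Let I denote the integral. Integrate by parts with u = cos(x), dv = exp(x) dx, so v = exp(x): I = exp(x)*cos(x) + ∫ exp(x)*sin(x) dx.
Apply parts again with u = sin(x), dv = exp(x) dx: ∫ exp(x)*sin(x) dx = exp(x)*sin(x) − I. Substituting back brings back I: I = exp(x)*sin(x) + exp(x)*cos(x) − I.
Solving for I: (1 + 1)·I equals the remaining terms, so I = (1/2)·(exp(x)*sin(x) + exp(x)*cos(x)).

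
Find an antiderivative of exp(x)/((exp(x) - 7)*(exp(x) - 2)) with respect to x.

log(exp(x) - 7)/5 - log(exp(x) - 2)/5 + C

Let u = e^x, du = e^x dx.
The integral becomes ∫ du/((u-7)(u-2)); decompose into partial fractions.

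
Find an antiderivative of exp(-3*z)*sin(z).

Let I denote the integral. Integrate by parts with u = sin(z), dv = exp(-3*z) dz, so v = -exp(-3*z)/3: I = -exp(-3*z)*sin(z)/3 + (1/3)·∫ exp(-3*z)*cos(z) dz.
Apply parts again with u = cos(z), dv = exp(-3*z) dz: ∫ exp(-3*z)*cos(z) dz = -exp(-3*z)*cos(z)/3 − (1/3)·I. Substituting back brings back I: I = -exp(-3*z)*sin(z)/3 - exp(-3*z)*cos(z)/9 − (1/9)·I.
Solving for I: (1 + 1/9)·I equals the remaining terms, so I = (9/10)·(-exp(-3*z)*sin(z)/3 - exp(-3*z)*cos(z)/9).

-3*exp(-3*z)*sin(z)/10 - exp(-3*z)*cos(z)/10 + C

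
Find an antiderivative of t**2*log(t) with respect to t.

Use integration by parts with u = log(t), dv = t**2 dt.
Then du = 1/t dt and v = t**3/3.

t**3*log(t)/3 - t**3/9 + C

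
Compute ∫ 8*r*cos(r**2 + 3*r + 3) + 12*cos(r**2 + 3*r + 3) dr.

Let u = r**2 + 3*r + 3, so du = (2*r + 3) dr.
Rewriting, the integral becomes 4·∫ cos(u) du = 4·sin(u).
Substituting back, u = r**2 + 3*r + 3.

4*sin(r**2 + 3*r + 3) + C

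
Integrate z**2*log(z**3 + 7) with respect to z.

Let u = z**3 + 7, so du = (3*z**2) dz.
The integral becomes (1/3)·∫ log(u) du; integrate by parts with u′=log(u), dv′=du.

z**3*log(z**3 + 7)/3 - z**3/3 + 7*log(z**3 + 7)/3 + C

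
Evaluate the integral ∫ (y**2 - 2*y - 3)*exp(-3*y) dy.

Use integration by parts with u = y**2 - 2*y - 3, dv = exp(-3*y) dy, so v = -exp(-3*y)/3.
Apply parts 2 times (tabular method): alternate signs, differentiate u down to 0, integrate dv up.

(-9*y**2 + 12*y + 31)*exp(-3*y)/27 + C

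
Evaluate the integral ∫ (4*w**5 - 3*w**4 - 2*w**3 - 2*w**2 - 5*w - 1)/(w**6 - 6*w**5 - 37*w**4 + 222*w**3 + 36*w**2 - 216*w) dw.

Factor the denominator: w*(w - 6)**2*(w - 1)*(w + 1)*(w + 6).
Partial-fraction decomposition: 34603/(30240*(w + 6)) - 3/(490*(w + 1)) - 9/(350*(w - 1)) + 1017097/(352800*(w - 6)) + 26681/(2520*(w - 6)**2) + 1/(216*w).
Integrate each term; A/(w−a) gives A·log|w−a|; A/(w−a)² gives −A/(w−a).

log(w)/216 + 1017097*log(w - 6)/352800 - 9*log(w - 1)/350 - 3*log(w + 1)/490 + 34603*log(w + 6)/30240 - 26681/(2520*w - 15120) + C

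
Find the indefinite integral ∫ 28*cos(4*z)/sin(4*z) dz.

Let u = sin(4*z), so du = (4*cos(4*z)) dz.
Rewriting, the integral becomes 7·∫ 1/u du = 7·log(u).
Substituting back, u = sin(4*z).

7*log(sin(4*z)) + C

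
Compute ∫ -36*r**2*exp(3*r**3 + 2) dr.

Let u = 3*r**3 + 2, so du = (9*r**2) dr.
Rewriting, the integral becomes -4·∫ e^u du = -4·e^u.
Substituting back, u = 3*r**3 + 2.

-4*exp(3*r**3 + 2) + C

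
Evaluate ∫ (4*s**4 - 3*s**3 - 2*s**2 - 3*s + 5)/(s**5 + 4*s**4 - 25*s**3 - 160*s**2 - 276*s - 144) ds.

Factor the denominator: (s - 6)*(s + 1)*(s + 2)*(s + 3)*(s + 4).
Partial-fraction decomposition: 1201/(60*(s + 4)) - 401/(18*(s + 3)) + 91/(16*(s + 2)) - 13/(42*(s + 1)) + 4451/(5040*(s - 6)).
Integrate each term: A/(s−a) contributes A·log|s−a|.

4451*log(s - 6)/5040 - 13*log(s + 1)/42 + 91*log(s + 2)/16 - 401*log(s + 3)/18 + 1201*log(s + 4)/60 + C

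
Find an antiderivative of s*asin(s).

s**2*asin(s)/2 + s*sqrt(-s**2 + 1)/4 - asin(s)/4 + C

Use integration by parts with u = arcsin(s), dv = s ds.
Then du = 1/sqrt(-s**2 + 1) ds.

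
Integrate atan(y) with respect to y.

y*atan(y) - log(y**2 + 1)/2 + C

Use integration by parts with u = arctan(y), dv = dy.
Then du = 1/(y**2 + 1) dy.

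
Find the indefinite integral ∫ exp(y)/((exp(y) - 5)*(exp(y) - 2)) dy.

log(exp(y) - 5)/3 - log(exp(y) - 2)/3 + C

Let u = e^y, du = e^y dy.
The integral becomes ∫ du/((u-2)(u-5)); decompose into partial fractions.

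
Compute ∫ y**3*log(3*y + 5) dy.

Use integration by parts with u = log(3*y + 5), dv = y**3 dy.
Then du = 3/(3*y + 5) dy and v = y**4/4.

y**4*log(3*y + 5)/4 - y**4/16 + 5*y**3/36 - 25*y**2/72 + 125*y/108 - 625*log(3*y + 5)/324 + C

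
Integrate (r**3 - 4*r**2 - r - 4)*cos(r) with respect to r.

Use integration by parts with u = r**3 - 4*r**2 - r - 4, dv = cos(r) dr, so v = sin(r).
Apply parts 3 times (tabular method): alternate signs, differentiate u down to 0, integrate dv up.

r**3*sin(r) - 4*r**2*sin(r) + 3*r**2*cos(r) - 7*r*sin(r) - 8*r*cos(r) + 4*sin(r) - 7*cos(r) + C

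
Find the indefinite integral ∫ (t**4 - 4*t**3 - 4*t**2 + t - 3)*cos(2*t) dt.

Use integration by parts with u = t**4 - 4*t**3 - 4*t**2 + t - 3, dv = cos(2*t) dt, so v = sin(2*t)/2.
Apply parts 4 times (tabular method): alternate signs, differentiate u down to 0, integrate dv up.

t**4*sin(2*t)/2 - 2*t**3*sin(2*t) + t**3*cos(2*t) - 7*t**2*sin(2*t)/2 - 3*t**2*cos(2*t) + 7*t*sin(2*t)/2 - 7*t*cos(2*t)/2 + sin(2*t)/4 + 7*cos(2*t)/4 + C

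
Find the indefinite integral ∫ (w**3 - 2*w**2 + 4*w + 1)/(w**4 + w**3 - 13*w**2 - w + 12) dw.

11*log(w - 3)/28 - log(w - 1)/5 - log(w + 1)/4 + 37*log(w + 4)/35 + C

Factor the denominator: (w - 3)*(w - 1)*(w + 1)*(w + 4).
Partial-fraction decomposition: 37/(35*(w + 4)) - 1/(4*(w + 1)) - 1/(5*(w - 1)) + 11/(28*(w - 3)).
Integrate each term: A/(w−a) contributes A·log|w−a|.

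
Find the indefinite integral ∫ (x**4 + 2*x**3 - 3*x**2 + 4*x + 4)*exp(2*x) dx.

(2*x**4 - 6*x**2 + 14*x + 1)*exp(2*x)/4 + C

Use integration by parts with u = x**4 + 2*x**3 - 3*x**2 + 4*x + 4, dv = exp(2*x) dx, so v = exp(2*x)/2.
Apply parts 4 times (tabular method): alternate signs, differentiate u down to 0, integrate dv up.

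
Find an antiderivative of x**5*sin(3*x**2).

-x**4*cos(3*x**2)/6 + x**2*sin(3*x**2)/9 + cos(3*x**2)/27 + C

Let u = x², du = 2x dx; rewrite as (1/2)∫ u^2·sin(3u) du.
Now integrate by parts 2 times.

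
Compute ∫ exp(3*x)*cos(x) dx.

Let I denote the integral. Integrate by parts with u = cos(x), dv = exp(3*x) dx, so v = exp(3*x)/3: I = exp(3*x)*cos(x)/3 + (1/3)·∫ exp(3*x)*sin(x) dx.
Apply parts again with u = sin(x), dv = exp(3*x) dx: ∫ exp(3*x)*sin(x) dx = exp(3*x)*sin(x)/3 − (1/3)·I. Substituting back brings back I: I = exp(3*x)*sin(x)/9 + exp(3*x)*cos(x)/3 − (1/9)·I.
Solving for I: (1 + 1/9)·I equals the remaining terms, so I = (9/10)·(exp(3*x)*sin(x)/9 + exp(3*x)*cos(x)/3).

exp(3*x)*sin(x)/10 + 3*exp(3*x)*cos(x)/10 + C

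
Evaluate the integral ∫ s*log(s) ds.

Use integration by parts with u = log(s), dv = s ds.
Then du = 1/s ds and v = s**2/2.

s**2*log(s)/2 - s**2/4 + C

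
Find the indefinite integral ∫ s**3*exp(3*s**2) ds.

(3*s**2 - 1)*exp(3*s**2)/18 + C

Let u = s², du = 2s ds; rewrite as (1/2)∫ u^1·exp(3u) du.
Now integrate by parts 1 time.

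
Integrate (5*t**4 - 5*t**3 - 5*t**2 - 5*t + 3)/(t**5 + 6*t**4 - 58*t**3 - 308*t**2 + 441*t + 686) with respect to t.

10013*log(t - 7)/7840 - 13*log(t - 2)/1215 + 13*log(t + 1)/864 + 44276*log(t + 7)/11907 + 13513/(756*t + 5292) + C

Factor the denominator: (t - 7)*(t - 2)*(t + 1)*(t + 7)**2.
Partial-fraction decomposition: 44276/(11907*(t + 7)) - 13513/(756*(t + 7)**2) + 13/(864*(t + 1)) - 13/(1215*(t - 2)) + 10013/(7840*(t - 7)).
Integrate each term; A/(t−a) gives A·log|t−a|; A/(t−a)² gives −A/(t−a).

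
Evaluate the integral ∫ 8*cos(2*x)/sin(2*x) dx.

4*log(sin(2*x)) + C

Let u = sin(2*x), so du = (2*cos(2*x)) dx.
Rewriting, the integral becomes 4·∫ 1/u du = 4·log(u).
Substituting back, u = sin(2*x).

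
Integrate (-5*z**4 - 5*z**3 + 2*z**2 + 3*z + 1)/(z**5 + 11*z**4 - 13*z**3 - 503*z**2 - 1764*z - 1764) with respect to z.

-680*log(z - 7)/819 + 37*log(z + 2)/180 - 13*log(z + 3)/6 + 5345*log(z + 6)/156 - 2553*log(z + 7)/70 + C

Factor the denominator: (z - 7)*(z + 2)*(z + 3)*(z + 6)*(z + 7).
Partial-fraction decomposition: -2553/(70*(z + 7)) + 5345/(156*(z + 6)) - 13/(6*(z + 3)) + 37/(180*(z + 2)) - 680/(819*(z - 7)).
Integrate each term: A/(z−a) contributes A·log|z−a|.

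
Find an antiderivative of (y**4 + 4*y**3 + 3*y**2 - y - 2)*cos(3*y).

Use integration by parts with u = y**4 + 4*y**3 + 3*y**2 - y - 2, dv = cos(3*y) dy, so v = sin(3*y)/3.
Apply parts 4 times (tabular method): alternate signs, differentiate u down to 0, integrate dv up.

y**4*sin(3*y)/3 + 4*y**3*sin(3*y)/3 + 4*y**3*cos(3*y)/9 + 5*y**2*sin(3*y)/9 + 4*y**2*cos(3*y)/3 - 11*y*sin(3*y)/9 + 10*y*cos(3*y)/27 - 64*sin(3*y)/81 - 11*cos(3*y)/27 + C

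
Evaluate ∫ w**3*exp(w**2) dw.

Let u = w², du = 2w dw; rewrite as (1/2)∫ u^1·exp(1u) du.
Now integrate by parts 1 time.

(w**2 - 1)*exp(w**2)/2 + C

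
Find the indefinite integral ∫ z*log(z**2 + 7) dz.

z**2*log(z**2 + 7)/2 - z**2/2 + 7*log(z**2 + 7)/2 + C

Let u = z**2 + 7, so du = (2*z) dz.
The integral becomes (1/2)·∫ log(u) du; integrate by parts with u′=log(u), dv′=du.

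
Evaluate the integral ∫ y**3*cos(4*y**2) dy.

Let u = y², du = 2y dy; rewrite as (1/2)∫ u^1·cos(4u) du.
Now integrate by parts 1 time.

y**2*sin(4*y**2)/8 + cos(4*y**2)/32 + C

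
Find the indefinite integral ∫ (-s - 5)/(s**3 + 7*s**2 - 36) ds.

Factor the denominator: (s - 2)*(s + 3)*(s + 6).
Partial-fraction decomposition: 1/(24*(s + 6)) + 2/(15*(s + 3)) - 7/(40*(s - 2)).
Integrate each term: A/(s−a) contributes A·log|s−a|.

-7*log(s - 2)/40 + 2*log(s + 3)/15 + log(s + 6)/24 + C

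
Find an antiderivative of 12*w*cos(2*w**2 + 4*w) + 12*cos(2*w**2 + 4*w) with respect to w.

Let u = 2*w**2 + 4*w, so du = (4*w + 4) dw.
Rewriting, the integral becomes 3·∫ cos(u) du = 3·sin(u).
Substituting back, u = 2*w**2 + 4*w.

3*sin(2*w**2 + 4*w) + C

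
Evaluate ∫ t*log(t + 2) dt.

Use integration by parts with u = log(t + 2), dv = t dt.
Then du = 1/(t + 2) dt and v = t**2/2.

t**2*log(t + 2)/2 - t**2/4 + t - 2*log(t + 2) + C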